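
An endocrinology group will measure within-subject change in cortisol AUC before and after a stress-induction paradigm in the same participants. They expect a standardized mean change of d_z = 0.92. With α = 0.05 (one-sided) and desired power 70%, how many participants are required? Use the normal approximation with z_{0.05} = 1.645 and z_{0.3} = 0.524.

For a paired (one-sample on differences) test: n = ((z_{α} + z_β) / d)².
z_{α} + z_β = 1.645 + 0.524 = 2.169.
n = (2.169 / 0.92)² = 2.358² = 5.56.
Round up.

n = 6 pairs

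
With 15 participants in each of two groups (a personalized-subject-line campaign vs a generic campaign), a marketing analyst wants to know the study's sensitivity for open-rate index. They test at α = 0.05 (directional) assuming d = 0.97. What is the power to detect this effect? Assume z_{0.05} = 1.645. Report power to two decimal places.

power ≈ 0.84

For two equal groups, power = Φ(d·√(n/2) − z_{α}).
d·√(n/2) = 0.97 × √(15/2) = 0.97 × 2.739 = 2.656.
z_β = 2.656 − 1.645 = 1.011.
Power = Φ(1.011) = 0.844.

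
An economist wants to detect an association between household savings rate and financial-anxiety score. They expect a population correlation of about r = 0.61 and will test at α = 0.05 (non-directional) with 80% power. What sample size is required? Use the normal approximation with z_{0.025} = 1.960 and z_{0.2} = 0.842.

n = 19

Fisher's z: C = ½·ln((1+r)/(1−r)) = ½·ln(4.1282) = 0.7089.
n = ((z_{α/2} + z_β)/C)² + 3.
(1.960 + 0.842) / 0.7089 = 2.802 / 0.7089 = 3.953.
n = 3.953² + 3 = 15.62 + 3 = 18.6.
Round up.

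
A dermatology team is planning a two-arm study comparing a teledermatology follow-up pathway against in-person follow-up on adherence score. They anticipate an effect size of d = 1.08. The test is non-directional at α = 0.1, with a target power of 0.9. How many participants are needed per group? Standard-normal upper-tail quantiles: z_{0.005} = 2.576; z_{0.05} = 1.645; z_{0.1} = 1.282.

For two independent groups with equal n: n = 2·((z_{α/2} + z_β) / d)².
z_{α/2} + z_β = 1.645 + 1.282 = 2.927.
n = 2 × (2.927 / 1.08)² = 2 × 2.710² = 2 × 7.35 = 14.7.
Round up to the next whole participant.

n = 15 per group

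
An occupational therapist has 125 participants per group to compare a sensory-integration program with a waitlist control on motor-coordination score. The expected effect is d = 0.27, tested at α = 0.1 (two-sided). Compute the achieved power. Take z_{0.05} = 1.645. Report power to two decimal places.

power ≈ 0.69

For two equal groups, power = Φ(d·√(n/2) − z_{α/2}).
d·√(n/2) = 0.27 × √(125/2) = 0.27 × 7.906 = 2.135.
z_β = 2.135 − 1.645 = 0.490.
Power = Φ(0.490) = 0.688.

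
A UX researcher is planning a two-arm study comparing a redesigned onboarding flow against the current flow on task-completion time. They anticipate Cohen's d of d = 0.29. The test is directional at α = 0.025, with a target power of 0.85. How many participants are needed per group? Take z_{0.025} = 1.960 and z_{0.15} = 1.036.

For two independent groups with equal n: n = 2·((z_{α} + z_β) / d)².
z_{α} + z_β = 1.960 + 1.036 = 2.996.
n = 2 × (2.996 / 0.29)² = 2 × 10.331² = 2 × 106.73 = 213.5.
Round up to the next whole participant.

n = 214 per group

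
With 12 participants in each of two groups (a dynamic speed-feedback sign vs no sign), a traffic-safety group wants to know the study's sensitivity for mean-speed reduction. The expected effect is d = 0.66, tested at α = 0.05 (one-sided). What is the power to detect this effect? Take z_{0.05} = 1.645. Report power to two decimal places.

For two equal groups, power = Φ(d·√(n/2) − z_{α}).
d·√(n/2) = 0.66 × √(12/2) = 0.66 × 2.449 = 1.617.
z_β = 1.617 − 1.645 = -0.028.
Power = Φ(-0.028) = 0.489.

power ≈ 0.49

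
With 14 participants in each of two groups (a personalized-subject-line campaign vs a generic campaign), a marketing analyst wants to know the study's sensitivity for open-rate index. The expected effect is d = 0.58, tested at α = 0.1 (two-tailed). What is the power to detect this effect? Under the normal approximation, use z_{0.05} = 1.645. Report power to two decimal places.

For two equal groups, power = Φ(d·√(n/2) − z_{α/2}).
d·√(n/2) = 0.58 × √(14/2) = 0.58 × 2.646 = 1.535.
z_β = 1.535 − 1.645 = -0.110.
Power = Φ(-0.110) = 0.456.

power ≈ 0.46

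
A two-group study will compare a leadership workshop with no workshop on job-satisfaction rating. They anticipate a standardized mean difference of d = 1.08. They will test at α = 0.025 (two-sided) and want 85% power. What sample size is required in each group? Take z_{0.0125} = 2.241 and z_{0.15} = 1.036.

n = 19 per group

For two independent groups with equal n: n = 2·((z_{α/2} + z_β) / d)².
z_{α/2} + z_β = 2.241 + 1.036 = 3.277.
n = 2 × (3.277 / 1.08)² = 2 × 3.034² = 2 × 9.21 = 18.4.
Round up to the next whole participant.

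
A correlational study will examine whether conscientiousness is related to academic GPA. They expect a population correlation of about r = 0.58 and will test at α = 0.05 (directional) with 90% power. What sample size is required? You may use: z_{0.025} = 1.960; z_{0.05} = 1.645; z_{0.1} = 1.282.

Fisher's z: C = ½·ln((1+r)/(1−r)) = ½·ln(3.7619) = 0.6625.
n = ((z_{α} + z_β)/C)² + 3.
(1.645 + 1.282) / 0.6625 = 2.927 / 0.6625 = 4.418.
n = 4.418² + 3 = 19.52 + 3 = 22.5.
Round up.

n = 23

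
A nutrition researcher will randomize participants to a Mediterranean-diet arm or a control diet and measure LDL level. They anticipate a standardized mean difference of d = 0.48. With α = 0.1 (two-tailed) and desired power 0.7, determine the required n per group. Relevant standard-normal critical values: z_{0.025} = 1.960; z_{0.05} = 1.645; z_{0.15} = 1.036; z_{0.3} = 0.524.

For two independent groups with equal n: n = 2·((z_{α/2} + z_β) / d)².
z_{α/2} + z_β = 1.645 + 0.524 = 2.169.
n = 2 × (2.169 / 0.48)² = 2 × 4.519² = 2 × 20.42 = 40.8.
Round up to the next whole participant.

n = 41 per group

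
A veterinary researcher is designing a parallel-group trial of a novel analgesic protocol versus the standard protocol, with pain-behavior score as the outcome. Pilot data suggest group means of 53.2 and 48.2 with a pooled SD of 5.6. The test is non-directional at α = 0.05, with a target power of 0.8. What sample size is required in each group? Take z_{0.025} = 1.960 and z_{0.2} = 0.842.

n = 20 per group

Cohen's d = |M₁ − M₂| / SD_pooled = |53.2 − 48.2| / 5.6 = 5.0 / 5.6 = 0.893.
For two independent groups with equal n: n = 2·((z_{α/2} + z_β) / d)².
z_{α/2} + z_β = 1.960 + 0.842 = 2.802.
n = 2 × (2.802 / 0.893)² = 2 × 3.138² = 2 × 9.85 = 19.7.
Round up to the next whole participant.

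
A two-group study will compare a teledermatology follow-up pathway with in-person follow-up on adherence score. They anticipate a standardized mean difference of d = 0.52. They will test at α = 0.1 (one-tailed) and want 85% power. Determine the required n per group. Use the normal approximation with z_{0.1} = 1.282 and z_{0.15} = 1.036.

For two independent groups with equal n: n = 2·((z_{α} + z_β) / d)².
z_{α} + z_β = 1.282 + 1.036 = 2.318.
n = 2 × (2.318 / 0.52)² = 2 × 4.458² = 2 × 19.87 = 39.7.
Round up to the next whole participant.

n = 40 per group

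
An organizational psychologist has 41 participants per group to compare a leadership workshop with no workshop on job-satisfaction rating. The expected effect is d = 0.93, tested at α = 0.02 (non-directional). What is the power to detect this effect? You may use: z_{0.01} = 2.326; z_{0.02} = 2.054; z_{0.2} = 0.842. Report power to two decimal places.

For two equal groups, power = Φ(d·√(n/2) − z_{α/2}).
d·√(n/2) = 0.93 × √(41/2) = 0.93 × 4.528 = 4.211.
z_β = 4.211 − 2.326 = 1.885.
Power = Φ(1.885) = 0.970.

power ≈ 0.97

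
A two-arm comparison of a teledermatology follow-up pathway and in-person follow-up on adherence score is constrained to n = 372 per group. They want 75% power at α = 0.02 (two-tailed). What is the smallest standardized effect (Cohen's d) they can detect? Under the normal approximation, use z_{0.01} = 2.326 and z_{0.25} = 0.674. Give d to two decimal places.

d_min ≈ 0.22

For two independent groups of n = 372 each: d_min = (z_{α/2} + z_β)·√(2/n).
z-sum = 2.326 + 0.674 = 3.000.
d_min = 3.000 × √(2/372) = 3.000 × 0.0733 = 0.220.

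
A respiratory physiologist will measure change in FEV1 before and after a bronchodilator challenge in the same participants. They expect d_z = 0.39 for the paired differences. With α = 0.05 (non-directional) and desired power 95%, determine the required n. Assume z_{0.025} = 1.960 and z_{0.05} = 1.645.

For a paired (one-sample on differences) test: n = ((z_{α/2} + z_β) / d)².
z_{α/2} + z_β = 1.960 + 1.645 = 3.605.
n = (3.605 / 0.39)² = 9.244² = 85.44.
Round up.

n = 86 pairs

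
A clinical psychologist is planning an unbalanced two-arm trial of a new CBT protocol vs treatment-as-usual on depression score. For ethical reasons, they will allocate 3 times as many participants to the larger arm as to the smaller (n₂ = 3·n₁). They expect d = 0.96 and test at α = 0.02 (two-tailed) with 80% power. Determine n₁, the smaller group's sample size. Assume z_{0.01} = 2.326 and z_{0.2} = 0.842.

With allocation ratio k = n₂/n₁ = 3, Var(x̄₁−x̄₂) = σ²(1/n₁ + 1/(k·n₁)) = σ²·(k+1)/(k·n₁).
So n₁ = (1 + 1/k)·((z_{α/2} + z_β)/d)² = 1.333 × (3.168/0.96)².
n₁ = 1.333 × 10.89 = 14.5.
Round up: n₁ = 15, giving n₂ = 3 × 15 = 45.

n₁ = 15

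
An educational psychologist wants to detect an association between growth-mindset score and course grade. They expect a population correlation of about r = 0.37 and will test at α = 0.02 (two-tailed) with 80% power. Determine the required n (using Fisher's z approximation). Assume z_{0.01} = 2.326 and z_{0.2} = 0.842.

Fisher's z: C = ½·ln((1+r)/(1−r)) = ½·ln(2.1746) = 0.3884.
n = ((z_{α/2} + z_β)/C)² + 3.
(2.326 + 0.842) / 0.3884 = 3.168 / 0.3884 = 8.157.
n = 8.157² + 3 = 66.53 + 3 = 69.5.
Round up.

n = 70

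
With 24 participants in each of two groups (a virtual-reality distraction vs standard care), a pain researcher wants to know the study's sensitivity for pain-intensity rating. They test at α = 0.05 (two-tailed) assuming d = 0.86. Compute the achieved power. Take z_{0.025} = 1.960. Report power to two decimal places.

For two equal groups, power = Φ(d·√(n/2) − z_{α/2}).
d·√(n/2) = 0.86 × √(24/2) = 0.86 × 3.464 = 2.979.
z_β = 2.979 − 1.960 = 1.019.
Power = Φ(1.019) = 0.846.

power ≈ 0.85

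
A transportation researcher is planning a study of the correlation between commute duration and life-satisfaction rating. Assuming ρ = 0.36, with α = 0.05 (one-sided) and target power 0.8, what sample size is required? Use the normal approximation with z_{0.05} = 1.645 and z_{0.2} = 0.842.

Fisher's z: C = ½·ln((1+r)/(1−r)) = ½·ln(2.1250) = 0.3769.
n = ((z_{α} + z_β)/C)² + 3.
(1.645 + 0.842) / 0.3769 = 2.487 / 0.3769 = 6.599.
n = 6.599² + 3 = 43.54 + 3 = 46.5.
Round up.

n = 47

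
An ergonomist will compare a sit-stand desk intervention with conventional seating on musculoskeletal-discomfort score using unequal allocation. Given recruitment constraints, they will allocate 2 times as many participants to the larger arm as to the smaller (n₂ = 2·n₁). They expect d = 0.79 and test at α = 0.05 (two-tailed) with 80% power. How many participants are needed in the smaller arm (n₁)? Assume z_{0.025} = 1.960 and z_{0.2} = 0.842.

With allocation ratio k = n₂/n₁ = 2, Var(x̄₁−x̄₂) = σ²(1/n₁ + 1/(k·n₁)) = σ²·(k+1)/(k·n₁).
So n₁ = (1 + 1/k)·((z_{α/2} + z_β)/d)² = 1.500 × (2.802/0.79)².
n₁ = 1.500 × 12.58 = 18.9.
Round up: n₁ = 19, giving n₂ = 2 × 19 = 38.

n₁ = 19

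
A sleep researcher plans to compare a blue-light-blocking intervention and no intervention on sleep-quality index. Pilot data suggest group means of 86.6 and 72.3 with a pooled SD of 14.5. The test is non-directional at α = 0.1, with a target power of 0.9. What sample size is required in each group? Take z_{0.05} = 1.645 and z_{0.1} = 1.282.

Cohen's d = |M₁ − M₂| / SD_pooled = |86.6 − 72.3| / 14.5 = 14.3 / 14.5 = 0.986.
For two independent groups with equal n: n = 2·((z_{α/2} + z_β) / d)².
z_{α/2} + z_β = 1.645 + 1.282 = 2.927.
n = 2 × (2.927 / 0.986)² = 2 × 2.969² = 2 × 8.81 = 17.6.
Round up to the next whole participant.

n = 18 per group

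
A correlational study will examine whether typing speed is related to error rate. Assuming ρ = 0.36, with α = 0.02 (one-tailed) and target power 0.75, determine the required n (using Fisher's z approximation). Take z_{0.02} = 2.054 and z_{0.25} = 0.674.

Fisher's z: C = ½·ln((1+r)/(1−r)) = ½·ln(2.1250) = 0.3769.
n = ((z_{α} + z_β)/C)² + 3.
(2.054 + 0.674) / 0.3769 = 2.728 / 0.3769 = 7.238.
n = 7.238² + 3 = 52.39 + 3 = 55.4.
Round up.

n = 56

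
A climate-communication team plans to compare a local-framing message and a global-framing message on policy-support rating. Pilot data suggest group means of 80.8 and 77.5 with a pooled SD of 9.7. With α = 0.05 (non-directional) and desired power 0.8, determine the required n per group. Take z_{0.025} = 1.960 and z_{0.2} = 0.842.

Cohen's d = |M₁ − M₂| / SD_pooled = |80.8 − 77.5| / 9.7 = 3.3 / 9.7 = 0.340.
For two independent groups with equal n: n = 2·((z_{α/2} + z_β) / d)².
z_{α/2} + z_β = 1.960 + 0.842 = 2.802.
n = 2 × (2.802 / 0.340)² = 2 × 8.241² = 2 × 67.92 = 135.8.
Round up to the next whole participant.

n = 136 per group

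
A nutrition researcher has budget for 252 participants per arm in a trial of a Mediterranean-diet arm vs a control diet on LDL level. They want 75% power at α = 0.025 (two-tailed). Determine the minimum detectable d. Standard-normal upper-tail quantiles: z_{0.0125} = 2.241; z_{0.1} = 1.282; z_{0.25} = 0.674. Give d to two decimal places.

For two independent groups of n = 252 each: d_min = (z_{α/2} + z_β)·√(2/n).
z-sum = 2.241 + 0.674 = 2.915.
d_min = 2.915 × √(2/252) = 2.915 × 0.0891 = 0.260.

d_min ≈ 0.26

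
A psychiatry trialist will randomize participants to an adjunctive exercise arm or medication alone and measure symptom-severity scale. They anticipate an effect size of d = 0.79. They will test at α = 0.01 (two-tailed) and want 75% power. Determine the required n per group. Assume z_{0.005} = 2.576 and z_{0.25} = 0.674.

n = 34 per group

For two independent groups with equal n: n = 2·((z_{α/2} + z_β) / d)².
z_{α/2} + z_β = 2.576 + 0.674 = 3.250.
n = 2 × (3.250 / 0.79)² = 2 × 4.114² = 2 × 16.92 = 33.8.
Round up to the next whole participant.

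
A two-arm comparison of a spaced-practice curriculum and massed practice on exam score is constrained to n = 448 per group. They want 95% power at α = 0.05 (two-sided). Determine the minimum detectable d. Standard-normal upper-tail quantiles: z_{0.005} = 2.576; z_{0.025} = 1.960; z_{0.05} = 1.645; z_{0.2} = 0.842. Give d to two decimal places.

For two independent groups of n = 448 each: d_min = (z_{α/2} + z_β)·√(2/n).
z-sum = 1.960 + 1.645 = 3.605.
d_min = 3.605 × √(2/448) = 3.605 × 0.0668 = 0.241.

d_min ≈ 0.24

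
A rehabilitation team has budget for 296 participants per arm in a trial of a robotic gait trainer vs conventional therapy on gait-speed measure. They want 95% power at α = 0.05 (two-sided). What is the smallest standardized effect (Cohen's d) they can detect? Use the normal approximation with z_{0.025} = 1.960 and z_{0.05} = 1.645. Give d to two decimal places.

d_min ≈ 0.30

For two independent groups of n = 296 each: d_min = (z_{α/2} + z_β)·√(2/n).
z-sum = 1.960 + 1.645 = 3.605.
d_min = 3.605 × √(2/296) = 3.605 × 0.0822 = 0.296.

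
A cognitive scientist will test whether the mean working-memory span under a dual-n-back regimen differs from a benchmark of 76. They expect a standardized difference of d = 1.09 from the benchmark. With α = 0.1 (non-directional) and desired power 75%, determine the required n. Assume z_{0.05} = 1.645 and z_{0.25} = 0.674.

n = 5

For a one-sample test: n = ((z_{α/2} + z_β) / d)².
z_{α/2} + z_β = 1.645 + 0.674 = 2.319.
n = (2.319 / 1.09)² = 2.128² = 4.53.
Round up.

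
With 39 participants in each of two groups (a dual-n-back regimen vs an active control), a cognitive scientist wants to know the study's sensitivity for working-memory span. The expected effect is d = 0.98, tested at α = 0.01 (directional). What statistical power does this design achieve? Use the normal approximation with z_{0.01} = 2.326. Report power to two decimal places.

For two equal groups, power = Φ(d·√(n/2) − z_{α}).
d·√(n/2) = 0.98 × √(39/2) = 0.98 × 4.416 = 4.328.
z_β = 4.328 − 2.326 = 2.002.
Power = Φ(2.002) = 0.977.

power ≈ 0.98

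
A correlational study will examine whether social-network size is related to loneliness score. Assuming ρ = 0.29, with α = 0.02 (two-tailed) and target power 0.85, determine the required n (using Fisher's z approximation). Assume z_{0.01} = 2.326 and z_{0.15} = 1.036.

Fisher's z: C = ½·ln((1+r)/(1−r)) = ½·ln(1.8169) = 0.2986.
n = ((z_{α/2} + z_β)/C)² + 3.
(2.326 + 1.036) / 0.2986 = 3.362 / 0.2986 = 11.259.
n = 11.259² + 3 = 126.77 + 3 = 129.8.
Round up.

n = 130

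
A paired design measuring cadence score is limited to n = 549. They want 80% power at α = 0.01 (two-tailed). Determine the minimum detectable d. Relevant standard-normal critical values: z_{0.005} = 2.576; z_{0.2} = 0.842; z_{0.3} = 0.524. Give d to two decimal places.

For a single sample (or paired design) of n = 549: d_min = (z_{α/2} + z_β)/√n.
z-sum = 2.576 + 0.842 = 3.418.
d_min = 3.418 / √549 = 3.418 / 23.431 = 0.146.

d_min ≈ 0.15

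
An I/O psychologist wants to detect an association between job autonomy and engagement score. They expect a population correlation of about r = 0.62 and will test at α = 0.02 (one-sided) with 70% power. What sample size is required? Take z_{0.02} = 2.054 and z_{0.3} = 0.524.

n = 16

Fisher's z: C = ½·ln((1+r)/(1−r)) = ½·ln(4.2632) = 0.7250.
n = ((z_{α} + z_β)/C)² + 3.
(2.054 + 0.524) / 0.7250 = 2.578 / 0.7250 = 3.556.
n = 3.556² + 3 = 12.64 + 3 = 15.6.
Round up.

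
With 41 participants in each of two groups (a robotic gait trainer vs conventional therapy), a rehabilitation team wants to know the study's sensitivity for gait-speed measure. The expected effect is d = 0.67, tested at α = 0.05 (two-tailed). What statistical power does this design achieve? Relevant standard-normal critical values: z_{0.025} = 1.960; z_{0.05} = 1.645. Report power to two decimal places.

For two equal groups, power = Φ(d·√(n/2) − z_{α/2}).
d·√(n/2) = 0.67 × √(41/2) = 0.67 × 4.528 = 3.034.
z_β = 3.034 − 1.960 = 1.074.
Power = Φ(1.074) = 0.858.

power ≈ 0.86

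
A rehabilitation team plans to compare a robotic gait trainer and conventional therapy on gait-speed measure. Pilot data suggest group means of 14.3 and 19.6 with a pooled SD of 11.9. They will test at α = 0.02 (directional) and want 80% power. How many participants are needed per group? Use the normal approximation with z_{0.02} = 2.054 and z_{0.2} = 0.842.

Cohen's d = |M₁ − M₂| / SD_pooled = |14.3 − 19.6| / 11.9 = 5.3 / 11.9 = 0.445.
For two independent groups with equal n: n = 2·((z_{α} + z_β) / d)².
z_{α} + z_β = 2.054 + 0.842 = 2.896.
n = 2 × (2.896 / 0.445)² = 2 × 6.508² = 2 × 42.35 = 84.7.
Round up to the next whole participant.

n = 85 per group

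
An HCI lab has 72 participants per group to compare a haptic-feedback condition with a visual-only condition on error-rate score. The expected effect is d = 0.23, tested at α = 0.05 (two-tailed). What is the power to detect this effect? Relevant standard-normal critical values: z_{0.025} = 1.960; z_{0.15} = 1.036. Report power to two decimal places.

power ≈ 0.28

For two equal groups, power = Φ(d·√(n/2) − z_{α/2}).
d·√(n/2) = 0.23 × √(72/2) = 0.23 × 6.000 = 1.380.
z_β = 1.380 − 1.960 = -0.580.
Power = Φ(-0.580) = 0.281.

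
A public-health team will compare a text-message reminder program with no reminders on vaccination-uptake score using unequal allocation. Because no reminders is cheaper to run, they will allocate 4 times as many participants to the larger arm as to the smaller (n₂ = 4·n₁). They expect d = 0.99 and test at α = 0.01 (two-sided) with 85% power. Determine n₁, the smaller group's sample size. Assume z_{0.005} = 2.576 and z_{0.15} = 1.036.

n₁ = 17

With allocation ratio k = n₂/n₁ = 4, Var(x̄₁−x̄₂) = σ²(1/n₁ + 1/(k·n₁)) = σ²·(k+1)/(k·n₁).
So n₁ = (1 + 1/k)·((z_{α/2} + z_β)/d)² = 1.250 × (3.612/0.99)².
n₁ = 1.250 × 13.31 = 16.6.
Round up: n₁ = 17, giving n₂ = 4 × 17 = 68.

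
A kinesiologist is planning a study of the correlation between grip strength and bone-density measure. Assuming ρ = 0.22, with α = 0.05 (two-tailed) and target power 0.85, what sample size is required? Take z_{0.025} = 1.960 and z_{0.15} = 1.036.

Fisher's z: C = ½·ln((1+r)/(1−r)) = ½·ln(1.5641) = 0.2237.
n = ((z_{α/2} + z_β)/C)² + 3.
(1.960 + 1.036) / 0.2237 = 2.996 / 0.2237 = 13.393.
n = 13.393² + 3 = 179.37 + 3 = 182.4.
Round up.

n = 183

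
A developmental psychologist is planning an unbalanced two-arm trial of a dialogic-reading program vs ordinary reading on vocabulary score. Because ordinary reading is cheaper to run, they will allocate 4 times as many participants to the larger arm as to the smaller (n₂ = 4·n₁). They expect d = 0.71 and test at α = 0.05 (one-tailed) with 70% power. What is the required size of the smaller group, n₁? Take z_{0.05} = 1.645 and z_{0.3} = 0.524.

n₁ = 12

With allocation ratio k = n₂/n₁ = 4, Var(x̄₁−x̄₂) = σ²(1/n₁ + 1/(k·n₁)) = σ²·(k+1)/(k·n₁).
So n₁ = (1 + 1/k)·((z_{α} + z_β)/d)² = 1.250 × (2.169/0.71)².
n₁ = 1.250 × 9.33 = 11.7.
Round up: n₁ = 12, giving n₂ = 4 × 12 = 48.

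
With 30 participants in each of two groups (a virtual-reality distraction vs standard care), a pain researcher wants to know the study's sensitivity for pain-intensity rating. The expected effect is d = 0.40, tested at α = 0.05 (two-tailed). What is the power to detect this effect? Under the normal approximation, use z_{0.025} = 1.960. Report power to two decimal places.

For two equal groups, power = Φ(d·√(n/2) − z_{α/2}).
d·√(n/2) = 0.40 × √(30/2) = 0.40 × 3.873 = 1.549.
z_β = 1.549 − 1.960 = -0.411.
Power = Φ(-0.411) = 0.341.

power ≈ 0.34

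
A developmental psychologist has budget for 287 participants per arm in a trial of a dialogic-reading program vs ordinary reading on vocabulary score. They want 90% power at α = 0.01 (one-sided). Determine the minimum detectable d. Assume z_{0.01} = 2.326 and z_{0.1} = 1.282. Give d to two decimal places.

For two independent groups of n = 287 each: d_min = (z_{α} + z_β)·√(2/n).
z-sum = 2.326 + 1.282 = 3.608.
d_min = 3.608 × √(2/287) = 3.608 × 0.0835 = 0.301.

d_min ≈ 0.30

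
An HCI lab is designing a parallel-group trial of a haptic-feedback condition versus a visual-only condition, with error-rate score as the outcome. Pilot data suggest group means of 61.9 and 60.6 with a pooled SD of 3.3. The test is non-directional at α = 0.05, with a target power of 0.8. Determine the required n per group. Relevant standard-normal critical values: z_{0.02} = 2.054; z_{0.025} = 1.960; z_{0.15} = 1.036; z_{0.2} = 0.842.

Cohen's d = |M₁ − M₂| / SD_pooled = |61.9 − 60.6| / 3.3 = 1.3 / 3.3 = 0.394.
For two independent groups with equal n: n = 2·((z_{α/2} + z_β) / d)².
z_{α/2} + z_β = 1.960 + 0.842 = 2.802.
n = 2 × (2.802 / 0.394)² = 2 × 7.112² = 2 × 50.58 = 101.2.
Round up to the next whole participant.

n = 102 per group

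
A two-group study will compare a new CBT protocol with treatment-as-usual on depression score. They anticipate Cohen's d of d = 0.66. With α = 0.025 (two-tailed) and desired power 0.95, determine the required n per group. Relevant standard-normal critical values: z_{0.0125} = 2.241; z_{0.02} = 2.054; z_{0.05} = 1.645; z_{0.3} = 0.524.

n = 70 per group

For two independent groups with equal n: n = 2·((z_{α/2} + z_β) / d)².
z_{α/2} + z_β = 2.241 + 1.645 = 3.886.
n = 2 × (3.886 / 0.66)² = 2 × 5.888² = 2 × 34.67 = 69.3.
Round up to the next whole participant.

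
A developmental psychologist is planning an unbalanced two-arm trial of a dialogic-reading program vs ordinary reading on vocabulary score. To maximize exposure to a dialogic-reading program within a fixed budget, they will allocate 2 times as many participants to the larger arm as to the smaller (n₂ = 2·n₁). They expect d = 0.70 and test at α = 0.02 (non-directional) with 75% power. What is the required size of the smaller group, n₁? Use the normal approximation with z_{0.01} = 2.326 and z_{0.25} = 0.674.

n₁ = 28

With allocation ratio k = n₂/n₁ = 2, Var(x̄₁−x̄₂) = σ²(1/n₁ + 1/(k·n₁)) = σ²·(k+1)/(k·n₁).
So n₁ = (1 + 1/k)·((z_{α/2} + z_β)/d)² = 1.500 × (3.000/0.70)².
n₁ = 1.500 × 18.37 = 27.6.
Round up: n₁ = 28, giving n₂ = 2 × 28 = 56.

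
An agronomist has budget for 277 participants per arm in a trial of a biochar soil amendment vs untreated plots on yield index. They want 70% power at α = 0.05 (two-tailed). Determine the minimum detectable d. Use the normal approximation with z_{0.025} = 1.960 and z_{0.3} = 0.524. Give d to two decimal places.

For two independent groups of n = 277 each: d_min = (z_{α/2} + z_β)·√(2/n).
z-sum = 1.960 + 0.524 = 2.484.
d_min = 2.484 × √(2/277) = 2.484 × 0.0850 = 0.211.

d_min ≈ 0.21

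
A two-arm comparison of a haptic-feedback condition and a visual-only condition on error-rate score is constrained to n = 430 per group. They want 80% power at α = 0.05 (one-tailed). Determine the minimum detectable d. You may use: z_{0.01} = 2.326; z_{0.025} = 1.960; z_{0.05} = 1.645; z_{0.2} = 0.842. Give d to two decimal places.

d_min ≈ 0.17

For two independent groups of n = 430 each: d_min = (z_{α} + z_β)·√(2/n).
z-sum = 1.645 + 0.842 = 2.487.
d_min = 2.487 × √(2/430) = 2.487 × 0.0682 = 0.170.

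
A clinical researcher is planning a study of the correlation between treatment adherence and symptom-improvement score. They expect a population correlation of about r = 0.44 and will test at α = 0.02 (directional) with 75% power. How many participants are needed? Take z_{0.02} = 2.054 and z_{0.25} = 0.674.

n = 37

Fisher's z: C = ½·ln((1+r)/(1−r)) = ½·ln(2.5714) = 0.4722.
n = ((z_{α} + z_β)/C)² + 3.
(2.054 + 0.674) / 0.4722 = 2.728 / 0.4722 = 5.777.
n = 5.777² + 3 = 33.38 + 3 = 36.4.
Round up.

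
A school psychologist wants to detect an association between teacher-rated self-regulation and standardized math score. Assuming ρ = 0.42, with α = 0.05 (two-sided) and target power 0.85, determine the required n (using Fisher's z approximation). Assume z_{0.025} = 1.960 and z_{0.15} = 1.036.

Fisher's z: C = ½·ln((1+r)/(1−r)) = ½·ln(2.4483) = 0.4477.
n = ((z_{α/2} + z_β)/C)² + 3.
(1.960 + 1.036) / 0.4477 = 2.996 / 0.4477 = 6.692.
n = 6.692² + 3 = 44.78 + 3 = 47.8.
Round up.

n = 48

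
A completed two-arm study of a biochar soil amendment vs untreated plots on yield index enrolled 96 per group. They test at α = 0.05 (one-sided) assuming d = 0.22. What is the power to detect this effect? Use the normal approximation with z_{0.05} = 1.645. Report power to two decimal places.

power ≈ 0.45

For two equal groups, power = Φ(d·√(n/2) − z_{α}).
d·√(n/2) = 0.22 × √(96/2) = 0.22 × 6.928 = 1.524.
z_β = 1.524 − 1.645 = -0.121.
Power = Φ(-0.121) = 0.452.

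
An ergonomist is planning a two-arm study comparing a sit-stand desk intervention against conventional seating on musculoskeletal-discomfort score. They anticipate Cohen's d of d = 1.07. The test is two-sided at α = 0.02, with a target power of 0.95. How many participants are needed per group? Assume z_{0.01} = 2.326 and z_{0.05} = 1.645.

n = 28 per group

For two independent groups with equal n: n = 2·((z_{α/2} + z_β) / d)².
z_{α/2} + z_β = 2.326 + 1.645 = 3.971.
n = 2 × (3.971 / 1.07)² = 2 × 3.711² = 2 × 13.77 = 27.5.
Round up to the next whole participant.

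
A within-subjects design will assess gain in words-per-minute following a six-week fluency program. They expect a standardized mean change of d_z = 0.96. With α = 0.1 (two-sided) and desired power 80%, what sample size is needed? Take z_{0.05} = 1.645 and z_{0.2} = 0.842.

For a paired (one-sample on differences) test: n = ((z_{α/2} + z_β) / d)².
z_{α/2} + z_β = 1.645 + 0.842 = 2.487.
n = (2.487 / 0.96)² = 2.591² = 6.71.
Round up.

n = 7 pairs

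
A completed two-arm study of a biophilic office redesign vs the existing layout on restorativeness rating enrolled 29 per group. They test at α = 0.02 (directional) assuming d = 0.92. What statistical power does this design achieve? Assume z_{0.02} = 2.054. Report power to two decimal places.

power ≈ 0.93

For two equal groups, power = Φ(d·√(n/2) − z_{α}).
d·√(n/2) = 0.92 × √(29/2) = 0.92 × 3.808 = 3.503.
z_β = 3.503 − 2.054 = 1.449.
Power = Φ(1.449) = 0.926.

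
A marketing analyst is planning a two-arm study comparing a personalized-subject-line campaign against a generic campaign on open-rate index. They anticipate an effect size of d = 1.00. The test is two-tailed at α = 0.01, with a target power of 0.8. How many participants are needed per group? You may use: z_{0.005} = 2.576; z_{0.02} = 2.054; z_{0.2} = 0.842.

For two independent groups with equal n: n = 2·((z_{α/2} + z_β) / d)².
z_{α/2} + z_β = 2.576 + 0.842 = 3.418.
n = 2 × (3.418 / 1.00)² = 2 × 3.418² = 2 × 11.68 = 23.4.
Round up to the next whole participant.

n = 24 per group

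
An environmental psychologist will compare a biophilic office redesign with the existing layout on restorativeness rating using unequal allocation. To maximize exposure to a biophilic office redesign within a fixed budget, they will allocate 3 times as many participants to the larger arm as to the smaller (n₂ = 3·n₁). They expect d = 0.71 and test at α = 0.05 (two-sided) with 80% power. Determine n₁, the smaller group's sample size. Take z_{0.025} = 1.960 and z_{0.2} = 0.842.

With allocation ratio k = n₂/n₁ = 3, Var(x̄₁−x̄₂) = σ²(1/n₁ + 1/(k·n₁)) = σ²·(k+1)/(k·n₁).
So n₁ = (1 + 1/k)·((z_{α/2} + z_β)/d)² = 1.333 × (2.802/0.71)².
n₁ = 1.333 × 15.57 = 20.8.
Round up: n₁ = 21, giving n₂ = 3 × 21 = 63.

n₁ = 21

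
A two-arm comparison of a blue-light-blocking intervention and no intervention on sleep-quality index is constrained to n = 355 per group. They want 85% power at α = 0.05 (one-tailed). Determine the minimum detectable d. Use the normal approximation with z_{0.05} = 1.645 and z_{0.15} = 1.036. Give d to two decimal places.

For two independent groups of n = 355 each: d_min = (z_{α} + z_β)·√(2/n).
z-sum = 1.645 + 1.036 = 2.681.
d_min = 2.681 × √(2/355) = 2.681 × 0.0751 = 0.201.

d_min ≈ 0.20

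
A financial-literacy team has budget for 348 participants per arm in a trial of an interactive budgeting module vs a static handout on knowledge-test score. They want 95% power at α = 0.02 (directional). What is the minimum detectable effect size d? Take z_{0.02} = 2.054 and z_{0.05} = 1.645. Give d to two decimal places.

d_min ≈ 0.28

For two independent groups of n = 348 each: d_min = (z_{α} + z_β)·√(2/n).
z-sum = 2.054 + 1.645 = 3.699.
d_min = 3.699 × √(2/348) = 3.699 × 0.0758 = 0.280.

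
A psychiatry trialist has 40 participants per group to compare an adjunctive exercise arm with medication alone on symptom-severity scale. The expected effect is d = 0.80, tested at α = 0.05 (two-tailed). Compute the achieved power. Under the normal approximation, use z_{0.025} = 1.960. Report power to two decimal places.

For two equal groups, power = Φ(d·√(n/2) − z_{α/2}).
d·√(n/2) = 0.80 × √(40/2) = 0.80 × 4.472 = 3.578.
z_β = 3.578 − 1.960 = 1.618.
Power = Φ(1.618) = 0.947.

power ≈ 0.95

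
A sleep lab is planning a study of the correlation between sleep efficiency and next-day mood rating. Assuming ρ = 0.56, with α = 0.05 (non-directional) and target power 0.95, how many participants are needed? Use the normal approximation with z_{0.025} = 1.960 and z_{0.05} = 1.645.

Fisher's z: C = ½·ln((1+r)/(1−r)) = ½·ln(3.5455) = 0.6328.
n = ((z_{α/2} + z_β)/C)² + 3.
(1.960 + 1.645) / 0.6328 = 3.605 / 0.6328 = 5.697.
n = 5.697² + 3 = 32.45 + 3 = 35.5.
Round up.

n = 36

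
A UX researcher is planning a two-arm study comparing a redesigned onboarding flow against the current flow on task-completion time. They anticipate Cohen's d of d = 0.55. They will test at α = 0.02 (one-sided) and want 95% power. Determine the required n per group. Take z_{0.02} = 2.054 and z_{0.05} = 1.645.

n = 91 per group

For two independent groups with equal n: n = 2·((z_{α} + z_β) / d)².
z_{α} + z_β = 2.054 + 1.645 = 3.699.
n = 2 × (3.699 / 0.55)² = 2 × 6.725² = 2 × 45.23 = 90.5.
Round up to the next whole participant.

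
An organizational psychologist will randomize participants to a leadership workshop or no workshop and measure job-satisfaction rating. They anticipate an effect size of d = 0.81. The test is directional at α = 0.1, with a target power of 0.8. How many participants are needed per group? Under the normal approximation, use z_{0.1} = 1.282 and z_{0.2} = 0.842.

For two independent groups with equal n: n = 2·((z_{α} + z_β) / d)².
z_{α} + z_β = 1.282 + 0.842 = 2.124.
n = 2 × (2.124 / 0.81)² = 2 × 2.622² = 2 × 6.88 = 13.8.
Round up to the next whole participant.

n = 14 per group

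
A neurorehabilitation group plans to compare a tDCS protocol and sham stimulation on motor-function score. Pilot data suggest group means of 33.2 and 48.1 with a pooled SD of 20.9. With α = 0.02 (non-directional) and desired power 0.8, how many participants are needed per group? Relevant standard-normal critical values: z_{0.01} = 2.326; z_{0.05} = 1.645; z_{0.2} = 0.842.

n = 40 per group

Cohen's d = |M₁ − M₂| / SD_pooled = |33.2 − 48.1| / 20.9 = 14.9 / 20.9 = 0.713.
For two independent groups with equal n: n = 2·((z_{α/2} + z_β) / d)².
z_{α/2} + z_β = 2.326 + 0.842 = 3.168.
n = 2 × (3.168 / 0.713)² = 2 × 4.443² = 2 × 19.74 = 39.5.
Round up to the next whole participant.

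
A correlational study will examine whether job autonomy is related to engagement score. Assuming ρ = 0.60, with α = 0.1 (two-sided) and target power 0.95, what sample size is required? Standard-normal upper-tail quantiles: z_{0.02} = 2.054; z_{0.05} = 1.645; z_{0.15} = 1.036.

n = 26

Fisher's z: C = ½·ln((1+r)/(1−r)) = ½·ln(4.0000) = 0.6931.
n = ((z_{α/2} + z_β)/C)² + 3.
(1.645 + 1.645) / 0.6931 = 3.290 / 0.6931 = 4.747.
n = 4.747² + 3 = 22.53 + 3 = 25.5.
Round up.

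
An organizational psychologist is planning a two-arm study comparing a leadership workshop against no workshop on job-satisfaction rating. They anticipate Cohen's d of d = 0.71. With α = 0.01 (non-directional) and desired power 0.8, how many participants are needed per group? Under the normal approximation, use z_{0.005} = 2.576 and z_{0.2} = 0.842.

For two independent groups with equal n: n = 2·((z_{α/2} + z_β) / d)².
z_{α/2} + z_β = 2.576 + 0.842 = 3.418.
n = 2 × (3.418 / 0.71)² = 2 × 4.814² = 2 × 23.18 = 46.4.
Round up to the next whole participant.

n = 47 per group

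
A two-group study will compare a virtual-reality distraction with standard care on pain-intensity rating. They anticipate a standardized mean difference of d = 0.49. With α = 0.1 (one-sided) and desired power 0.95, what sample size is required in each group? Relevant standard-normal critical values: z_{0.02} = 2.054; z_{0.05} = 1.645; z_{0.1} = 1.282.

n = 72 per group

For two independent groups with equal n: n = 2·((z_{α} + z_β) / d)².
z_{α} + z_β = 1.282 + 1.645 = 2.927.
n = 2 × (2.927 / 0.49)² = 2 × 5.973² = 2 × 35.68 = 71.4.
Round up to the next whole participant.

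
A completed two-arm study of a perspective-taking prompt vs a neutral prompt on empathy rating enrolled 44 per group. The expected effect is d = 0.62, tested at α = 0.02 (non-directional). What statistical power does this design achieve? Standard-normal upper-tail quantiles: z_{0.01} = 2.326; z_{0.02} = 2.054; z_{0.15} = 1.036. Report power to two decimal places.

power ≈ 0.72

For two equal groups, power = Φ(d·√(n/2) − z_{α/2}).
d·√(n/2) = 0.62 × √(44/2) = 0.62 × 4.690 = 2.908.
z_β = 2.908 − 2.326 = 0.582.
Power = Φ(0.582) = 0.720.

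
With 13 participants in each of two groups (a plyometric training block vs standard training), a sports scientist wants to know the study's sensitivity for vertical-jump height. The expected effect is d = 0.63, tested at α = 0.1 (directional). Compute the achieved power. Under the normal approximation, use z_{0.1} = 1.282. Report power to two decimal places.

power ≈ 0.63

For two equal groups, power = Φ(d·√(n/2) − z_{α}).
d·√(n/2) = 0.63 × √(13/2) = 0.63 × 2.550 = 1.606.
z_β = 1.606 − 1.282 = 0.324.
Power = Φ(0.324) = 0.627.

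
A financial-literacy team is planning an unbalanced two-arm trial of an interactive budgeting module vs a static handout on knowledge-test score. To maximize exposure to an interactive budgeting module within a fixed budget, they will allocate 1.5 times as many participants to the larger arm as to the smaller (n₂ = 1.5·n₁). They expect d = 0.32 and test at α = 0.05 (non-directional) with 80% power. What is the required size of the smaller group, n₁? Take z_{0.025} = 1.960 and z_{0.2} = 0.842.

n₁ = 128

With allocation ratio k = n₂/n₁ = 1.5, Var(x̄₁−x̄₂) = σ²(1/n₁ + 1/(k·n₁)) = σ²·(k+1)/(k·n₁).
So n₁ = (1 + 1/k)·((z_{α/2} + z_β)/d)² = 1.667 × (2.802/0.32)².
n₁ = 1.667 × 76.67 = 127.8.
Round up: n₁ = 128, giving n₂ = 1.5 × 128 = 192.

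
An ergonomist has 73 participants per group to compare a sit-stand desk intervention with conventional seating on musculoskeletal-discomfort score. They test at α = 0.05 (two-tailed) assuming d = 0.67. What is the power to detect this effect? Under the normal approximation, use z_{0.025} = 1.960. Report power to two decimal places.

For two equal groups, power = Φ(d·√(n/2) − z_{α/2}).
d·√(n/2) = 0.67 × √(73/2) = 0.67 × 6.042 = 4.048.
z_β = 4.048 − 1.960 = 2.088.
Power = Φ(2.088) = 0.982.

power ≈ 0.98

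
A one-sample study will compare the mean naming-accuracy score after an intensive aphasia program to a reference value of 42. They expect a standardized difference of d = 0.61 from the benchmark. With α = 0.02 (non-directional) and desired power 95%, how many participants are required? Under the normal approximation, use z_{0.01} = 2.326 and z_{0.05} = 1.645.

For a one-sample test: n = ((z_{α/2} + z_β) / d)².
z_{α/2} + z_β = 2.326 + 1.645 = 3.971.
n = (3.971 / 0.61)² = 6.510² = 42.38.
Round up.

n = 43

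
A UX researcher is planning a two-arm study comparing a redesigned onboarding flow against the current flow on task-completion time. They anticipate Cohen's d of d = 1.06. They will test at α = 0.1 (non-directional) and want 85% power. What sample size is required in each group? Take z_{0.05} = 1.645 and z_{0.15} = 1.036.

n = 13 per group

For two independent groups with equal n: n = 2·((z_{α/2} + z_β) / d)².
z_{α/2} + z_β = 1.645 + 1.036 = 2.681.
n = 2 × (2.681 / 1.06)² = 2 × 2.529² = 2 × 6.40 = 12.8.
Round up to the next whole participant.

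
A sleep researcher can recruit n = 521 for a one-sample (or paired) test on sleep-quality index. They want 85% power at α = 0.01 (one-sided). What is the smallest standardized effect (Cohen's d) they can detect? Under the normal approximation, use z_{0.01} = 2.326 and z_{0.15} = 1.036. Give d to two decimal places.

d_min ≈ 0.15

For a single sample (or paired design) of n = 521: d_min = (z_{α} + z_β)/√n.
z-sum = 2.326 + 1.036 = 3.362.
d_min = 3.362 / √521 = 3.362 / 22.825 = 0.147.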